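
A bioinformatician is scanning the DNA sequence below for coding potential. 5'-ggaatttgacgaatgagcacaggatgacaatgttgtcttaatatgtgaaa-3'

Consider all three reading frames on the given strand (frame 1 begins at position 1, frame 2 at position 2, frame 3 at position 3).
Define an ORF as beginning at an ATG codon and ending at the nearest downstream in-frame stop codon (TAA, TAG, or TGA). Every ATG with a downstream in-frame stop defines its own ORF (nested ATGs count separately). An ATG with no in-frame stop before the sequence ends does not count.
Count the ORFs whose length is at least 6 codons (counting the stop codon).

Frame 1: GGA ATT TGA CGA ATG AGC ACA GGA TGA CAA TGT TGT CTT AAT ATG TGA — ATG at 13, stop TGA at 25 → 15 nt; ATG at 43, stop TGA at 46 → 6 nt.
Frame 2: GAA TTT GAC GAA TGA GCA CAG GAT GAC AAT GTT GTC TTA ATA TGT GAA — no ATG→stop ORF.
Frame 3: AAT TTG ACG AAT GAG CAC AGG ATG ACA ATG TTG TCT TAA TAT GTG AAA — ATG at 24, stop TAA at 39 → 18 nt; ATG at 30, stop TAA at 39 → 12 nt.
ORFs ≥ 6 codons: frame 3 24–41 (6 codons). Count = 1.

1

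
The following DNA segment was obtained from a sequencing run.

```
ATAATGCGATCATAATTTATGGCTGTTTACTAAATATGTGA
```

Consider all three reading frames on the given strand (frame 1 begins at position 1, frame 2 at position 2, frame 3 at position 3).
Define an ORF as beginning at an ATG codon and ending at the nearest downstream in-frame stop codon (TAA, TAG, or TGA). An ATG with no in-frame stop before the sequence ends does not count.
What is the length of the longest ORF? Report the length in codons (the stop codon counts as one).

Frame 1: ATA ATG CGA TCA TAA TTT ATG GCT GTT TAC TAA ATA TGT — ATG at 4, stop TAA at 13 → 12 nt; ATG at 19, stop TAA at 31 → 15 nt.
Frame 2: TAA TGC GAT CAT AAT TTA TGG CTG TTT ACT AAA TAT GTG — no ATG→stop ORF.
Frame 3: AAT GCG ATC ATA ATT TAT GGC TGT TTA CTA AAT ATG TGA — ATG at 36, stop TGA at 39 → 6 nt.
Longest: frame 1, positions 19–33, 15 nt = 5 codons = 4 aa. → 5 codons.

5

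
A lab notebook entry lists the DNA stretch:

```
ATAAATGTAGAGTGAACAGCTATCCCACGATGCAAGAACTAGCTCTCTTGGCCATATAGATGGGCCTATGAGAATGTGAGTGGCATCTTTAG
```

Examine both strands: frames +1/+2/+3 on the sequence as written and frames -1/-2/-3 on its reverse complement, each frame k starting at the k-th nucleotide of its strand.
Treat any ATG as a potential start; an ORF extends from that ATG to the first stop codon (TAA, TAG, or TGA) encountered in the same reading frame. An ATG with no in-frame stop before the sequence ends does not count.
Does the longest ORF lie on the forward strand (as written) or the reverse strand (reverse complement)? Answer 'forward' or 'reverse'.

reverse

Reverse complement (5'→3'): CTAAAGATGCCACTCACATTCTCATAGGCCCATCTATATGGCCAAGAGAGCTAGTTCTTGCATCGTGGGATAGCTGTTCACTCTACATTTAT
Frame +1: ATA AAT GTA GAG TGA ACA GCT ATC CCA CGA TGC AAG AAC TAG CTC TCT TGG CCA TAT AGA TGG GCC TAT GAG AAT GTG AGT GGC ATC TTT — no ATG→stop ORF.
Frame +2: TAA ATG TAG AGT GAA CAG CTA TCC CAC GAT GCA AGA ACT AGC TCT CTT GGC CAT ATA GAT GGG CCT ATG AGA ATG TGA GTG GCA TCT TTA — ATG at 5, stop TAG at 8 → 6 nt; ATG at 68, stop TGA at 77 → 12 nt; ATG at 74, stop TGA at 77 → 6 nt.
Frame +3: AAA TGT AGA GTG AAC AGC TAT CCC ACG ATG CAA GAA CTA GCT CTC TTG GCC ATA TAG ATG GGC CTA TGA GAA TGT GAG TGG CAT CTT TAG — ATG at 30, stop TAG at 57 → 30 nt; ATG at 60, stop TGA at 69 → 12 nt.
Frame -1: CTA AAG ATG CCA CTC ACA TTC TCA TAG GCC CAT CTA TAT GGC CAA GAG AGC TAG TTC TTG CAT CGT GGG ATA GCT GTT CAC TCT ACA TTT — ATG at 7, stop TAG at 25 → 21 nt.
Frame -2: TAA AGA TGC CAC TCA CAT TCT CAT AGG CCC ATC TAT ATG GCC AAG AGA GCT AGT TCT TGC ATC GTG GGA TAG CTG TTC ACT CTA CAT TTA — ATG at 38, stop TAG at 71 → 36 nt.
Frame -3: AAA GAT GCC ACT CAC ATT CTC ATA GGC CCA TCT ATA TGG CCA AGA GAG CTA GTT CTT GCA TCG TGG GAT AGC TGT TCA CTC TAC ATT TAT — no ATG→stop ORF.
Forward-strand max 30 nt; reverse-strand max 36 nt. The reverse strand has the longer ORF.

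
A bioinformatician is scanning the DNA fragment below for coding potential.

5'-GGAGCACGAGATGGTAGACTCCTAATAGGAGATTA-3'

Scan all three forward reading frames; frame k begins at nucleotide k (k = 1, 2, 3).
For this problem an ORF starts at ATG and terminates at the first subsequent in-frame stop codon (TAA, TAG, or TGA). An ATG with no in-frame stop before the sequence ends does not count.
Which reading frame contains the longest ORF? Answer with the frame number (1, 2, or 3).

Frame 1: GGA GCA CGA GAT GGT AGA CTC CTA ATA GGA GAT — no ATG→stop ORF.
Frame 2: GAG CAC GAG ATG GTA GAC TCC TAA TAG GAG ATT — ATG at 11, stop TAA at 23 → 15 nt.
Frame 3: AGC ACG AGA TGG TAG ACT CCT AAT AGG AGA TTA — no ATG→stop ORF.
Longest ORF is 15 nt in frame 2 (positions 11–25).

2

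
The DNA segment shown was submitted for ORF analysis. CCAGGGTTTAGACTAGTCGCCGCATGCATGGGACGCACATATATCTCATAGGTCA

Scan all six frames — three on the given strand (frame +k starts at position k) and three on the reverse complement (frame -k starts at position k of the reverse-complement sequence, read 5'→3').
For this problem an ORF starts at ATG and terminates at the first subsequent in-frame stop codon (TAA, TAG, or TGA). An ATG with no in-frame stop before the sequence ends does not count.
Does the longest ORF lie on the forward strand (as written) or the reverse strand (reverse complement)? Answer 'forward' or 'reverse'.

Reverse complement (5'→3'): TGACCTATGAGATATATGTGCGTCCCATGCATGCGGCGACTAGTCTAAACCCTGG
Frame +1: CCA GGG TTT AGA CTA GTC GCC GCA TGC ATG GGA CGC ACA TAT ATC TCA TAG GTC — ATG at 28, stop TAG at 49 → 24 nt.
Frame +2: CAG GGT TTA GAC TAG TCG CCG CAT GCA TGG GAC GCA CAT ATA TCT CAT AGG TCA — no ATG→stop ORF.
Frame +3: AGG GTT TAG ACT AGT CGC CGC ATG CAT GGG ACG CAC ATA TAT CTC ATA GGT — no ATG→stop ORF.
Frame -1: TGA CCT ATG AGA TAT ATG TGC GTC CCA TGC ATG CGG CGA CTA GTC TAA ACC CTG — ATG at 7, stop TAA at 46 → 42 nt; ATG at 16, stop TAA at 46 → 33 nt; ATG at 31, stop TAA at 46 → 18 nt.
Frame -2: GAC CTA TGA GAT ATA TGT GCG TCC CAT GCA TGC GGC GAC TAG TCT AAA CCC TGG — no ATG→stop ORF.
Frame -3: ACC TAT GAG ATA TAT GTG CGT CCC ATG CAT GCG GCG ACT AGT CTA AAC CCT — no ATG→stop ORF.
Forward-strand max 24 nt; reverse-strand max 42 nt. The reverse strand has the longer ORF.

reverse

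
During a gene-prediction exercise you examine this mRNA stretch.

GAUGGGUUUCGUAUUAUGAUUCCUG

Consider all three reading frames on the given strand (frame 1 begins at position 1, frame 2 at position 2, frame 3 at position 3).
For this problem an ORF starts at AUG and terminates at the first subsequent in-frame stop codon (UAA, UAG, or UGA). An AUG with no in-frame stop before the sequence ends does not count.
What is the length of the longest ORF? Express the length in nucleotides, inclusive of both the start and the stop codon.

Frame 1: GAU GGG UUU CGU AUU AUG AUU CCU — no AUG→stop ORF.
Frame 2: AUG GGU UUC GUA UUA UGA UUC CUG — AUG at 2, stop UGA at 17 → 18 nt.
Frame 3: UGG GUU UCG UAU UAU GAU UCC — no AUG→stop ORF.
Longest: frame 2, positions 2–19, 18 nt = 6 codons = 5 aa. → 18 nucleotides.

18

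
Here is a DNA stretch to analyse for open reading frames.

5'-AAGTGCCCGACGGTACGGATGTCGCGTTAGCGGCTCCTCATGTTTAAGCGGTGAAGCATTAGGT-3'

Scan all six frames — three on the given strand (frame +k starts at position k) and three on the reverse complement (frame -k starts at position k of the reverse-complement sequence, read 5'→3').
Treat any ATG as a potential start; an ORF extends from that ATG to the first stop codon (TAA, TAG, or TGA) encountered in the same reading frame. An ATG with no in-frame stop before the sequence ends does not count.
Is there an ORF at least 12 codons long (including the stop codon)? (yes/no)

no

Reverse complement (5'→3'): ACCTAATGCTTCACCGCTTAAACATGAGGAGCCGCTAACGCGACATCCGTACCGTCGGGCACTT
Frame +1: AAG TGC CCG ACG GTA CGG ATG TCG CGT TAG CGG CTC CTC ATG TTT AAG CGG TGA AGC ATT AGG — ATG at 19, stop TAG at 28 → 12 nt; ATG at 40, stop TGA at 52 → 15 nt.
Frame +2: AGT GCC CGA CGG TAC GGA TGT CGC GTT AGC GGC TCC TCA TGT TTA AGC GGT GAA GCA TTA GGT — no ATG→stop ORF.
Frame +3: GTG CCC GAC GGT ACG GAT GTC GCG TTA GCG GCT CCT CAT GTT TAA GCG GTG AAG CAT TAG — no ATG→stop ORF.
Frame -1: ACC TAA TGC TTC ACC GCT TAA ACA TGA GGA GCC GCT AAC GCG ACA TCC GTA CCG TCG GGC ACT — no ATG→stop ORF.
Frame -2: CCT AAT GCT TCA CCG CTT AAA CAT GAG GAG CCG CTA ACG CGA CAT CCG TAC CGT CGG GCA CTT — no ATG→stop ORF.
Frame -3: CTA ATG CTT CAC CGC TTA AAC ATG AGG AGC CGC TAA CGC GAC ATC CGT ACC GTC GGG CAC — ATG at 6, stop TAA at 36 → 33 nt; ATG at 24, stop TAA at 36 → 15 nt.
Largest ORF found is 11 codons < 12, so no.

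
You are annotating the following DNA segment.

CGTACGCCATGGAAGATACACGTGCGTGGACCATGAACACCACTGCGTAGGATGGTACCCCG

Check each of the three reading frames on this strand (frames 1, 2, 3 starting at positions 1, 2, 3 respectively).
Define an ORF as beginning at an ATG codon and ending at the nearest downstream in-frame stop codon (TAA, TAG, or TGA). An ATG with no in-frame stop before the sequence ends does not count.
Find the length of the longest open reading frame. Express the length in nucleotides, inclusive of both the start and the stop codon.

Frame 1: CGT ACG CCA TGG AAG ATA CAC GTG CGT GGA CCA TGA ACA CCA CTG CGT AGG ATG GTA CCC — no ATG→stop ORF.
Frame 2: GTA CGC CAT GGA AGA TAC ACG TGC GTG GAC CAT GAA CAC CAC TGC GTA GGA TGG TAC CCC — no ATG→stop ORF.
Frame 3: TAC GCC ATG GAA GAT ACA CGT GCG TGG ACC ATG AAC ACC ACT GCG TAG GAT GGT ACC CCG — ATG at 9, stop TAG at 48 → 42 nt; ATG at 33, stop TAG at 48 → 18 nt.
Longest: frame 3, positions 9–50, 42 nt = 14 codons = 13 aa. → 42 nucleotides.

42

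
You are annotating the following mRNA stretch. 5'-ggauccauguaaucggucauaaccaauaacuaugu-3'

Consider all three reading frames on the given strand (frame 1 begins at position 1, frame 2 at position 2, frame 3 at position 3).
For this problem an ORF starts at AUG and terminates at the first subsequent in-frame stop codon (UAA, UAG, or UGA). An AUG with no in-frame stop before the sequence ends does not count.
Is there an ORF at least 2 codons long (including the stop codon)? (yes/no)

yes

Frame 1: GGA UCC AUG UAA UCG GUC AUA ACC AAU AAC UAU — AUG at 7, stop UAA at 10 → 6 nt.
Frame 2: GAU CCA UGU AAU CGG UCA UAA CCA AUA ACU AUG — no AUG→stop ORF.
Frame 3: AUC CAU GUA AUC GGU CAU AAC CAA UAA CUA UGU — no AUG→stop ORF.
Frame 1 has an ORF of 2 codons (positions 7–12) ≥ 2, so yes.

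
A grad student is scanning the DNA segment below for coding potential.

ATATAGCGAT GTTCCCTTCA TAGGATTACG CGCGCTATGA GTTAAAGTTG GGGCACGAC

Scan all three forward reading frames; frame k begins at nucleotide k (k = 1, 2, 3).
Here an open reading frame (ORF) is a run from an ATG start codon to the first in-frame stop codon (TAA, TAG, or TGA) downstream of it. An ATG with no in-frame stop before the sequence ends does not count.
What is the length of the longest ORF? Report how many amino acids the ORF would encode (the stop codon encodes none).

Frame 1: ATA TAG CGA TGT TCC CTT CAT AGG ATT ACG CGC GCT ATG AGT TAA AGT TGG GGC ACG — ATG at 37, stop TAA at 43 → 9 nt.
Frame 2: TAT AGC GAT GTT CCC TTC ATA GGA TTA CGC GCG CTA TGA GTT AAA GTT GGG GCA CGA — no ATG→stop ORF.
Frame 3: ATA GCG ATG TTC CCT TCA TAG GAT TAC GCG CGC TAT GAG TTA AAG TTG GGG CAC GAC — ATG at 9, stop TAG at 21 → 15 nt.
Longest: frame 3, positions 9–23, 15 nt = 5 codons = 4 aa. → 4 amino acids.

4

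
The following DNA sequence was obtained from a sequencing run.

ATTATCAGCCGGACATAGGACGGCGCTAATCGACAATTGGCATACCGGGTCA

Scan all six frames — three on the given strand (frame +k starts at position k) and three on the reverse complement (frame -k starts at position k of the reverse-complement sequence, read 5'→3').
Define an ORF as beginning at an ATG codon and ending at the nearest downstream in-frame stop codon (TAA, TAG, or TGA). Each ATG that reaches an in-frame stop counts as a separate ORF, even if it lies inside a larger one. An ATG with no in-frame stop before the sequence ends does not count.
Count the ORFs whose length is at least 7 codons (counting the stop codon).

0

Reverse complement (5'→3'): TGACCCGGTATGCCAATTGTCGATTAGCGCCGTCCTATGTCCGGCTGATAAT
Frame +1: ATT ATC AGC CGG ACA TAG GAC GGC GCT AAT CGA CAA TTG GCA TAC CGG GTC — no ATG→stop ORF.
Frame +2: TTA TCA GCC GGA CAT AGG ACG GCG CTA ATC GAC AAT TGG CAT ACC GGG TCA — no ATG→stop ORF.
Frame +3: TAT CAG CCG GAC ATA GGA CGG CGC TAA TCG ACA ATT GGC ATA CCG GGT — no ATG→stop ORF.
Frame -1: TGA CCC GGT ATG CCA ATT GTC GAT TAG CGC CGT CCT ATG TCC GGC TGA TAA — ATG at 10, stop TAG at 25 → 18 nt; ATG at 37, stop TGA at 46 → 12 nt.
Frame -2: GAC CCG GTA TGC CAA TTG TCG ATT AGC GCC GTC CTA TGT CCG GCT GAT AAT — no ATG→stop ORF.
Frame -3: ACC CGG TAT GCC AAT TGT CGA TTA GCG CCG TCC TAT GTC CGG CTG ATA — no ATG→stop ORF.
No ORF reaches 7 codons. Count = 0.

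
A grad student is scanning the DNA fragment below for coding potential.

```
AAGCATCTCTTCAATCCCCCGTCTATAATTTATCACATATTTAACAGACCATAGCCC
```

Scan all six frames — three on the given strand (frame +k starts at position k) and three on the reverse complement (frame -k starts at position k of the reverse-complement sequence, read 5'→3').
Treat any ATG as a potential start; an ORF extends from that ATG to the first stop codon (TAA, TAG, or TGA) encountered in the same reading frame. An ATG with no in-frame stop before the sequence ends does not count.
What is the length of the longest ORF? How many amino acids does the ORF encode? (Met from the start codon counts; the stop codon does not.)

3

Reverse complement (5'→3'): GGGCTATGGTCTGTTAAATATGTGATAAATTATAGACGGGGGATTGAAGAGATGCTT
Frame +1: AAG CAT CTC TTC AAT CCC CCG TCT ATA ATT TAT CAC ATA TTT AAC AGA CCA TAG CCC — no ATG→stop ORF.
Frame +2: AGC ATC TCT TCA ATC CCC CGT CTA TAA TTT ATC ACA TAT TTA ACA GAC CAT AGC — no ATG→stop ORF.
Frame +3: GCA TCT CTT CAA TCC CCC GTC TAT AAT TTA TCA CAT ATT TAA CAG ACC ATA GCC — no ATG→stop ORF.
Frame -1: GGG CTA TGG TCT GTT AAA TAT GTG ATA AAT TAT AGA CGG GGG ATT GAA GAG ATG CTT — no ATG→stop ORF.
Frame -2: GGC TAT GGT CTG TTA AAT ATG TGA TAA ATT ATA GAC GGG GGA TTG AAG AGA TGC — ATG at 20, stop TGA at 23 → 6 nt.
Frame -3: GCT ATG GTC TGT TAA ATA TGT GAT AAA TTA TAG ACG GGG GAT TGA AGA GAT GCT — ATG at 6, stop TAA at 15 → 12 nt.
Longest: frame -3, positions 6–17, 12 nt = 4 codons = 3 aa. → 3 amino acids.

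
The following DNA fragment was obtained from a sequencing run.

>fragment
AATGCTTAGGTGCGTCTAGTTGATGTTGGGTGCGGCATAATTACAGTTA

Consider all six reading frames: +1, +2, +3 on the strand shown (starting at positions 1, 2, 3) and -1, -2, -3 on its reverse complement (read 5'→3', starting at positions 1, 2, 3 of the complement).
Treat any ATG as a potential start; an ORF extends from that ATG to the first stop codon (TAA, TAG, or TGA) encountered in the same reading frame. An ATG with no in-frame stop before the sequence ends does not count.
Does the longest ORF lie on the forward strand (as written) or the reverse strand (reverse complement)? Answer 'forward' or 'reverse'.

Reverse complement (5'→3'): TAACTGTAATTATGCCGCACCCAACATCAACTAGACGCACCTAAGCATT
Frame +1: AAT GCT TAG GTG CGT CTA GTT GAT GTT GGG TGC GGC ATA ATT ACA GTT — no ATG→stop ORF.
Frame +2: ATG CTT AGG TGC GTC TAG TTG ATG TTG GGT GCG GCA TAA TTA CAG TTA — ATG at 2, stop TAG at 17 → 18 nt; ATG at 23, stop TAA at 38 → 18 nt.
Frame +3: TGC TTA GGT GCG TCT AGT TGA TGT TGG GTG CGG CAT AAT TAC AGT — no ATG→stop ORF.
Frame -1: TAA CTG TAA TTA TGC CGC ACC CAA CAT CAA CTA GAC GCA CCT AAG CAT — no ATG→stop ORF.
Frame -2: AAC TGT AAT TAT GCC GCA CCC AAC ATC AAC TAG ACG CAC CTA AGC ATT — no ATG→stop ORF.
Frame -3: ACT GTA ATT ATG CCG CAC CCA ACA TCA ACT AGA CGC ACC TAA GCA — ATG at 12, stop TAA at 42 → 33 nt.
Forward-strand max 18 nt; reverse-strand max 33 nt. The reverse strand has the longer ORF.

reverse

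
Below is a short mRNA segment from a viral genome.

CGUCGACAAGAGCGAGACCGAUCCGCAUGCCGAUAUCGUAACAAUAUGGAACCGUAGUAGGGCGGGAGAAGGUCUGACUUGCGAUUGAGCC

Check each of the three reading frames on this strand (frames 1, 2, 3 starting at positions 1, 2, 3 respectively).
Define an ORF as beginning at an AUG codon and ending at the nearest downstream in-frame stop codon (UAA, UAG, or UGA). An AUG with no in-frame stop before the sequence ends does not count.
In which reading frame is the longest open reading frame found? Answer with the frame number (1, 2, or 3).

3

Frame 1: CGU CGA CAA GAG CGA GAC CGA UCC GCA UGC CGA UAU CGU AAC AAU AUG GAA CCG UAG UAG GGC GGG AGA AGG UCU GAC UUG CGA UUG AGC — AUG at 46, stop UAG at 55 → 12 nt.
Frame 2: GUC GAC AAG AGC GAG ACC GAU CCG CAU GCC GAU AUC GUA ACA AUA UGG AAC CGU AGU AGG GCG GGA GAA GGU CUG ACU UGC GAU UGA GCC — no AUG→stop ORF.
Frame 3: UCG ACA AGA GCG AGA CCG AUC CGC AUG CCG AUA UCG UAA CAA UAU GGA ACC GUA GUA GGG CGG GAG AAG GUC UGA CUU GCG AUU GAG — AUG at 27, stop UAA at 39 → 15 nt.
Longest ORF is 15 nt in frame 3 (positions 27–41).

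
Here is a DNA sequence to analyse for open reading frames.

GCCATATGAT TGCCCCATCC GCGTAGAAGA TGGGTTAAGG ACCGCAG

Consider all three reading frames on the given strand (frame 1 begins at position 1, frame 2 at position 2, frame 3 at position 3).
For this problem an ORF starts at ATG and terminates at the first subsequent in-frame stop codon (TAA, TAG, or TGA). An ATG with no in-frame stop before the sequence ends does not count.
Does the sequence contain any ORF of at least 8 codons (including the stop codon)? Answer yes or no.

Frame 1: GCC ATA TGA TTG CCC CAT CCG CGT AGA AGA TGG GTT AAG GAC CGC — no ATG→stop ORF.
Frame 2: CCA TAT GAT TGC CCC ATC CGC GTA GAA GAT GGG TTA AGG ACC GCA — no ATG→stop ORF.
Frame 3: CAT ATG ATT GCC CCA TCC GCG TAG AAG ATG GGT TAA GGA CCG CAG — ATG at 6, stop TAG at 24 → 21 nt; ATG at 30, stop TAA at 36 → 9 nt.
Largest ORF found is 7 codons < 8, so no.

no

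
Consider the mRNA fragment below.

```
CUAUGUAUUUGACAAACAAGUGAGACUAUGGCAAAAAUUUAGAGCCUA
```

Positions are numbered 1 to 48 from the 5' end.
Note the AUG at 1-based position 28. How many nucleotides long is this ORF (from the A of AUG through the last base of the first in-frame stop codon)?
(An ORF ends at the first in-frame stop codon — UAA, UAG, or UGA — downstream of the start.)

15

Codons from position 28: AUG (28–30), GCA (31–33), AAA (34–36), AUU (37–39), UAG (40–42).
UAG is the first in-frame stop; ORF spans 28–42, 15 nucleotides.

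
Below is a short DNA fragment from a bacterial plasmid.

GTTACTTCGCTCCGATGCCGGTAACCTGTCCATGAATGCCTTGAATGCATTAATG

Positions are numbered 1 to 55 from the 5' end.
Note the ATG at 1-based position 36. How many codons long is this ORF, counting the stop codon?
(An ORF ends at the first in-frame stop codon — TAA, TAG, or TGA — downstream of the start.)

3

Codons from position 36: ATG (36–38), CCT (39–41), TGA (42–44).
TGA is the first in-frame stop; that's 3 codons including the stop.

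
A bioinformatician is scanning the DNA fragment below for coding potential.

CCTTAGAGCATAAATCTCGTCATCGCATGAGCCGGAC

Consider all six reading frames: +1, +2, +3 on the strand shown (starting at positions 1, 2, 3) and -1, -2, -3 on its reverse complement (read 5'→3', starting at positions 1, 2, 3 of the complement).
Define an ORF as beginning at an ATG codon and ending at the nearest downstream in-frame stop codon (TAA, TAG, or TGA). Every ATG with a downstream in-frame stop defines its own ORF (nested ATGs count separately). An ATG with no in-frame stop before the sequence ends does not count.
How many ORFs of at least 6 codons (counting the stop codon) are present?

Reverse complement (5'→3'): GTCCGGCTCATGCGATGACGAGATTTATGCTCTAAGG
Frame +1: CCT TAG AGC ATA AAT CTC GTC ATC GCA TGA GCC GGA — no ATG→stop ORF.
Frame +2: CTT AGA GCA TAA ATC TCG TCA TCG CAT GAG CCG GAC — no ATG→stop ORF.
Frame +3: TTA GAG CAT AAA TCT CGT CAT CGC ATG AGC CGG — no ATG→stop ORF.
Frame -1: GTC CGG CTC ATG CGA TGA CGA GAT TTA TGC TCT AAG — ATG at 10, stop TGA at 16 → 9 nt.
Frame -2: TCC GGC TCA TGC GAT GAC GAG ATT TAT GCT CTA AGG — no ATG→stop ORF.
Frame -3: CCG GCT CAT GCG ATG ACG AGA TTT ATG CTC TAA — ATG at 15, stop TAA at 33 → 21 nt; ATG at 27, stop TAA at 33 → 9 nt.
ORFs ≥ 6 codons: frame -3 15–35 (7 codons). Count = 1.

1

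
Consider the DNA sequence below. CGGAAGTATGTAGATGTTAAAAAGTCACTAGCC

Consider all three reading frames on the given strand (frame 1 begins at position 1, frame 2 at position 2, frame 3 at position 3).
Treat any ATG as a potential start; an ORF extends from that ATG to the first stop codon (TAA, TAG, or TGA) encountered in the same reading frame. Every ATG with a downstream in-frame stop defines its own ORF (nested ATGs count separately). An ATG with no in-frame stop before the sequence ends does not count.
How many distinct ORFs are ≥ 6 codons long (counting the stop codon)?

1

Frame 1: CGG AAG TAT GTA GAT GTT AAA AAG TCA CTA GCC — no ATG→stop ORF.
Frame 2: GGA AGT ATG TAG ATG TTA AAA AGT CAC TAG — ATG at 8, stop TAG at 11 → 6 nt; ATG at 14, stop TAG at 29 → 18 nt.
Frame 3: GAA GTA TGT AGA TGT TAA AAA GTC ACT AGC — no ATG→stop ORF.
ORFs ≥ 6 codons: frame 2 14–31 (6 codons). Count = 1.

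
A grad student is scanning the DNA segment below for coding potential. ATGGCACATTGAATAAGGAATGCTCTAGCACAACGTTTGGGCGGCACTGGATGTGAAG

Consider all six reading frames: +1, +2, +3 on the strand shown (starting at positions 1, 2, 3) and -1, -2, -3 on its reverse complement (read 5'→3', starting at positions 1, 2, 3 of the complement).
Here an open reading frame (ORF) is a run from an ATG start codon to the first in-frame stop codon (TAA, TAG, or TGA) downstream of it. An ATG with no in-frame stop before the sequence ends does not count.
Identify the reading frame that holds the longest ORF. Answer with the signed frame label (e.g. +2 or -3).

Reverse complement (5'→3'): CTTCACATCCAGTGCCGCCCAAACGTTGTGCTAGAGCATTCCTTATTCAATGTGCCAT
Frame +1: ATG GCA CAT TGA ATA AGG AAT GCT CTA GCA CAA CGT TTG GGC GGC ACT GGA TGT GAA — ATG at 1, stop TGA at 10 → 12 nt.
Frame +2: TGG CAC ATT GAA TAA GGA ATG CTC TAG CAC AAC GTT TGG GCG GCA CTG GAT GTG AAG — ATG at 20, stop TAG at 26 → 9 nt.
Frame +3: GGC ACA TTG AAT AAG GAA TGC TCT AGC ACA ACG TTT GGG CGG CAC TGG ATG TGA — ATG at 51, stop TGA at 54 → 6 nt.
Frame -1: CTT CAC ATC CAG TGC CGC CCA AAC GTT GTG CTA GAG CAT TCC TTA TTC AAT GTG CCA — no ATG→stop ORF.
Frame -2: TTC ACA TCC AGT GCC GCC CAA ACG TTG TGC TAG AGC ATT CCT TAT TCA ATG TGC CAT — no ATG→stop ORF.
Frame -3: TCA CAT CCA GTG CCG CCC AAA CGT TGT GCT AGA GCA TTC CTT ATT CAA TGT GCC — no ATG→stop ORF.
Longest ORF is 12 nt in frame +1 (positions 1–12).

+1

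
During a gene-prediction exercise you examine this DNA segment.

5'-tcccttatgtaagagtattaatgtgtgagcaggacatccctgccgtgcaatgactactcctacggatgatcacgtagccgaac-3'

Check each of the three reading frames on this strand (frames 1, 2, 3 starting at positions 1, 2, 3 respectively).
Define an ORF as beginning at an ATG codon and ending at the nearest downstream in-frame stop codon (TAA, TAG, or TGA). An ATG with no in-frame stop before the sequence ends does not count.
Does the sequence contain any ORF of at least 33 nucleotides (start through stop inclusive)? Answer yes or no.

Frame 1: TCC CTT ATG TAA GAG TAT TAA TGT GTG AGC AGG ACA TCC CTG CCG TGC AAT GAC TAC TCC TAC GGA TGA TCA CGT AGC CGA — ATG at 7, stop TAA at 10 → 6 nt.
Frame 2: CCC TTA TGT AAG AGT ATT AAT GTG TGA GCA GGA CAT CCC TGC CGT GCA ATG ACT ACT CCT ACG GAT GAT CAC GTA GCC GAA — no ATG→stop ORF.
Frame 3: CCT TAT GTA AGA GTA TTA ATG TGT GAG CAG GAC ATC CCT GCC GTG CAA TGA CTA CTC CTA CGG ATG ATC ACG TAG CCG AAC — ATG at 21, stop TGA at 51 → 33 nt; ATG at 66, stop TAG at 75 → 12 nt.
Frame 3 has an ORF of 33 nucleotides (positions 21–53) ≥ 33, so yes.

yes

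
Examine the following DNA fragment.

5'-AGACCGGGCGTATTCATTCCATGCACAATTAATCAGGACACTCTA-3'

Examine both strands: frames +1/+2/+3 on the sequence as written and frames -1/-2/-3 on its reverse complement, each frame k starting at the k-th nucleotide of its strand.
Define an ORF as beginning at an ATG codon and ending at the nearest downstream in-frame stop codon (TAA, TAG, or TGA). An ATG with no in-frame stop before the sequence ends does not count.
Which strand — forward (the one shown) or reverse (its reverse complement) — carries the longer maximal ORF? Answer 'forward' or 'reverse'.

Reverse complement (5'→3'): TAGAGTGTCCTGATTAATTGTGCATGGAATGAATACGCCCGGTCT
Frame +1: AGA CCG GGC GTA TTC ATT CCA TGC ACA ATT AAT CAG GAC ACT CTA — no ATG→stop ORF.
Frame +2: GAC CGG GCG TAT TCA TTC CAT GCA CAA TTA ATC AGG ACA CTC — no ATG→stop ORF.
Frame +3: ACC GGG CGT ATT CAT TCC ATG CAC AAT TAA TCA GGA CAC TCT — ATG at 21, stop TAA at 30 → 12 nt.
Frame -1: TAG AGT GTC CTG ATT AAT TGT GCA TGG AAT GAA TAC GCC CGG TCT — no ATG→stop ORF.
Frame -2: AGA GTG TCC TGA TTA ATT GTG CAT GGA ATG AAT ACG CCC GGT — no ATG→stop ORF.
Frame -3: GAG TGT CCT GAT TAA TTG TGC ATG GAA TGA ATA CGC CCG GTC — ATG at 24, stop TGA at 30 → 9 nt.
Forward-strand max 12 nt; reverse-strand max 9 nt. The forward strand has the longer ORF.

forward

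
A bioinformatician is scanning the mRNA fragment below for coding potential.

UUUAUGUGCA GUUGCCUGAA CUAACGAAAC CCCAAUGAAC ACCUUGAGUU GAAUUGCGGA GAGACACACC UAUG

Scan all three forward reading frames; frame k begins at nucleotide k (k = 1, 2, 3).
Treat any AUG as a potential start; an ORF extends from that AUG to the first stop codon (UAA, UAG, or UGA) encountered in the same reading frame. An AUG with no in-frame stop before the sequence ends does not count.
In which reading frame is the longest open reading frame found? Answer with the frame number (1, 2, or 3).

1

Frame 1: UUU AUG UGC AGU UGC CUG AAC UAA CGA AAC CCC AAU GAA CAC CUU GAG UUG AAU UGC GGA GAG ACA CAC CUA — AUG at 4, stop UAA at 22 → 21 nt.
Frame 2: UUA UGU GCA GUU GCC UGA ACU AAC GAA ACC CCA AUG AAC ACC UUG AGU UGA AUU GCG GAG AGA CAC ACC UAU — AUG at 35, stop UGA at 50 → 18 nt.
Frame 3: UAU GUG CAG UUG CCU GAA CUA ACG AAA CCC CAA UGA ACA CCU UGA GUU GAA UUG CGG AGA GAC ACA CCU AUG — no AUG→stop ORF.
Longest ORF is 21 nt in frame 1 (positions 4–24).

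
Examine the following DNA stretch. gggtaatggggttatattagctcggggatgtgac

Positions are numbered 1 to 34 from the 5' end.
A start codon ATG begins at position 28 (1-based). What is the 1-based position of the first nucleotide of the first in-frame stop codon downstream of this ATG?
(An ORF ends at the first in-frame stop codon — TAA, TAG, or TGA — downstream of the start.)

Codons from position 28: ATG (28–30), TGA (31–33).
TGA is a stop codon; it begins at position 31.

31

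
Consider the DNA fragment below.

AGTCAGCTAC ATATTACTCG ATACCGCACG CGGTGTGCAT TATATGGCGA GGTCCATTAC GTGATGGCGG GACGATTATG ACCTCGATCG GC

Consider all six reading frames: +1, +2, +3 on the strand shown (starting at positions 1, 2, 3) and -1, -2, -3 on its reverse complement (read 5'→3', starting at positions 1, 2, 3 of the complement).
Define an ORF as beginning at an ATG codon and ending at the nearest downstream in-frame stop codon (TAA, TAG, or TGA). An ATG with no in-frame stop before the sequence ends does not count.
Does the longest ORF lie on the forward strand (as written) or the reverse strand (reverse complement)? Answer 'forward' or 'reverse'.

reverse

Reverse complement (5'→3'): GCCGATCGAGGTCATAATCGTCCCGCCATCACGTAATGGACCTCGCCATATAATGCACACCGCGTGCGGTATCGAGTAATATGTAGCTGACT
Frame +1: AGT CAG CTA CAT ATT ACT CGA TAC CGC ACG CGG TGT GCA TTA TAT GGC GAG GTC CAT TAC GTG ATG GCG GGA CGA TTA TGA CCT CGA TCG — ATG at 64, stop TGA at 79 → 18 nt.
Frame +2: GTC AGC TAC ATA TTA CTC GAT ACC GCA CGC GGT GTG CAT TAT ATG GCG AGG TCC ATT ACG TGA TGG CGG GAC GAT TAT GAC CTC GAT CGG — ATG at 44, stop TGA at 62 → 21 nt.
Frame +3: TCA GCT ACA TAT TAC TCG ATA CCG CAC GCG GTG TGC ATT ATA TGG CGA GGT CCA TTA CGT GAT GGC GGG ACG ATT ATG ACC TCG ATC GGC — no ATG→stop ORF.
Frame -1: GCC GAT CGA GGT CAT AAT CGT CCC GCC ATC ACG TAA TGG ACC TCG CCA TAT AAT GCA CAC CGC GTG CGG TAT CGA GTA ATA TGT AGC TGA — no ATG→stop ORF.
Frame -2: CCG ATC GAG GTC ATA ATC GTC CCG CCA TCA CGT AAT GGA CCT CGC CAT ATA ATG CAC ACC GCG TGC GGT ATC GAG TAA TAT GTA GCT GAC — ATG at 53, stop TAA at 77 → 27 nt.
Frame -3: CGA TCG AGG TCA TAA TCG TCC CGC CAT CAC GTA ATG GAC CTC GCC ATA TAA TGC ACA CCG CGT GCG GTA TCG AGT AAT ATG TAG CTG ACT — ATG at 36, stop TAA at 51 → 18 nt; ATG at 81, stop TAG at 84 → 6 nt.
Forward-strand max 21 nt; reverse-strand max 27 nt. The reverse strand has the longer ORF.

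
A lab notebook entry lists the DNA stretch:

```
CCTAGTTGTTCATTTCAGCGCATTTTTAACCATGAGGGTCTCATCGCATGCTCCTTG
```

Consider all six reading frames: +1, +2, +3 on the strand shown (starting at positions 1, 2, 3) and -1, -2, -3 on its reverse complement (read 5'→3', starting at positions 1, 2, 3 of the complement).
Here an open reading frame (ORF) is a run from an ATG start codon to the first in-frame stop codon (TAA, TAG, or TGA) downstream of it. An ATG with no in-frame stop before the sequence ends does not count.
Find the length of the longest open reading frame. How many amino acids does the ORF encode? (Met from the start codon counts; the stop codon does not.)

9

Reverse complement (5'→3'): CAAGGAGCATGCGATGAGACCCTCATGGTTAAAAATGCGCTGAAATGAACAACTAGG
Frame +1: CCT AGT TGT TCA TTT CAG CGC ATT TTT AAC CAT GAG GGT CTC ATC GCA TGC TCC TTG — no ATG→stop ORF.
Frame +2: CTA GTT GTT CAT TTC AGC GCA TTT TTA ACC ATG AGG GTC TCA TCG CAT GCT CCT — no ATG→stop ORF.
Frame +3: TAG TTG TTC ATT TCA GCG CAT TTT TAA CCA TGA GGG TCT CAT CGC ATG CTC CTT — no ATG→stop ORF.
Frame -1: CAA GGA GCA TGC GAT GAG ACC CTC ATG GTT AAA AAT GCG CTG AAA TGA ACA ACT AGG — ATG at 25, stop TGA at 46 → 24 nt.
Frame -2: AAG GAG CAT GCG ATG AGA CCC TCA TGG TTA AAA ATG CGC TGA AAT GAA CAA CTA — ATG at 14, stop TGA at 41 → 30 nt; ATG at 35, stop TGA at 41 → 9 nt.
Frame -3: AGG AGC ATG CGA TGA GAC CCT CAT GGT TAA AAA TGC GCT GAA ATG AAC AAC TAG — ATG at 9, stop TGA at 15 → 9 nt; ATG at 45, stop TAG at 54 → 12 nt.
Longest: frame -2, positions 14–43, 30 nt = 10 codons = 9 aa. → 9 amino acids.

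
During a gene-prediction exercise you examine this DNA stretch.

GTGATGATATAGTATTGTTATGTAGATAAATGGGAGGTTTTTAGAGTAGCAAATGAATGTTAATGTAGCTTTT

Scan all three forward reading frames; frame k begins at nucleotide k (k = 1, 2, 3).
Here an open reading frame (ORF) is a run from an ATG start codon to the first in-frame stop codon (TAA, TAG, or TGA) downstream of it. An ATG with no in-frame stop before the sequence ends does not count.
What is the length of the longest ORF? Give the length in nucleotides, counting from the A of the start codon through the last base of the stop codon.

Frame 1: GTG ATG ATA TAG TAT TGT TAT GTA GAT AAA TGG GAG GTT TTT AGA GTA GCA AAT GAA TGT TAA TGT AGC TTT — ATG at 4, stop TAG at 10 → 9 nt.
Frame 2: TGA TGA TAT AGT ATT GTT ATG TAG ATA AAT GGG AGG TTT TTA GAG TAG CAA ATG AAT GTT AAT GTA GCT TTT — ATG at 20, stop TAG at 23 → 6 nt.
Frame 3: GAT GAT ATA GTA TTG TTA TGT AGA TAA ATG GGA GGT TTT TAG AGT AGC AAA TGA ATG TTA ATG TAG CTT — ATG at 30, stop TAG at 42 → 15 nt; ATG at 57, stop TAG at 66 → 12 nt; ATG at 63, stop TAG at 66 → 6 nt.
Longest: frame 3, positions 30–44, 15 nt = 5 codons = 4 aa. → 15 nucleotides.

15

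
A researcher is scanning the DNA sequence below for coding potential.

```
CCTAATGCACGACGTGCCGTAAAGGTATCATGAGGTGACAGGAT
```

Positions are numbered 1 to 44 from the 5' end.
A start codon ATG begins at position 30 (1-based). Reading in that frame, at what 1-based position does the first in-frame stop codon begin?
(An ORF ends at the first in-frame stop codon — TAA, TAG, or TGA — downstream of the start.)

36

Codons from position 30: ATG (30–32), AGG (33–35), TGA (36–38).
TGA is a stop codon; it begins at position 36.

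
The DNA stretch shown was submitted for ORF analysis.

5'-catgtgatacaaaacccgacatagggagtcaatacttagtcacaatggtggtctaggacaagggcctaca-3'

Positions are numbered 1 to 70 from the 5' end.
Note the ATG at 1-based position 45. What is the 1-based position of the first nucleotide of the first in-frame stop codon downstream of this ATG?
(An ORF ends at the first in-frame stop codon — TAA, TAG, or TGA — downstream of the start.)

54

Codons from position 45: ATG (45–47), GTG (48–50), GTC (51–53), TAG (54–56).
TAG is a stop codon; it begins at position 54.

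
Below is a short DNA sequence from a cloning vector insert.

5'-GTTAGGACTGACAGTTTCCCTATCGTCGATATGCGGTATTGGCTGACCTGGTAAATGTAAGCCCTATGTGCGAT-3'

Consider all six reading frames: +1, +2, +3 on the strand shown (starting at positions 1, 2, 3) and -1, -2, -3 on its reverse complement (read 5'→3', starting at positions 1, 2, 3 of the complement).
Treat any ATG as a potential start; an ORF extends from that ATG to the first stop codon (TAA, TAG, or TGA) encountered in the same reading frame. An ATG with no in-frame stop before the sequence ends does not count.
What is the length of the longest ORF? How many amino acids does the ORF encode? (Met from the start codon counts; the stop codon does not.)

Reverse complement (5'→3'): ATCGCACATAGGGCTTACATTTACCAGGTCAGCCAATACCGCATATCGACGATAGGGAAACTGTCAGTCCTAAC
Frame +1: GTT AGG ACT GAC AGT TTC CCT ATC GTC GAT ATG CGG TAT TGG CTG ACC TGG TAA ATG TAA GCC CTA TGT GCG — ATG at 31, stop TAA at 52 → 24 nt; ATG at 55, stop TAA at 58 → 6 nt.
Frame +2: TTA GGA CTG ACA GTT TCC CTA TCG TCG ATA TGC GGT ATT GGC TGA CCT GGT AAA TGT AAG CCC TAT GTG CGA — no ATG→stop ORF.
Frame +3: TAG GAC TGA CAG TTT CCC TAT CGT CGA TAT GCG GTA TTG GCT GAC CTG GTA AAT GTA AGC CCT ATG TGC GAT — no ATG→stop ORF.
Frame -1: ATC GCA CAT AGG GCT TAC ATT TAC CAG GTC AGC CAA TAC CGC ATA TCG ACG ATA GGG AAA CTG TCA GTC CTA — no ATG→stop ORF.
Frame -2: TCG CAC ATA GGG CTT ACA TTT ACC AGG TCA GCC AAT ACC GCA TAT CGA CGA TAG GGA AAC TGT CAG TCC TAA — no ATG→stop ORF.
Frame -3: CGC ACA TAG GGC TTA CAT TTA CCA GGT CAG CCA ATA CCG CAT ATC GAC GAT AGG GAA ACT GTC AGT CCT AAC — no ATG→stop ORF.
Longest: frame +1, positions 31–54, 24 nt = 8 codons = 7 aa. → 7 amino acids.

7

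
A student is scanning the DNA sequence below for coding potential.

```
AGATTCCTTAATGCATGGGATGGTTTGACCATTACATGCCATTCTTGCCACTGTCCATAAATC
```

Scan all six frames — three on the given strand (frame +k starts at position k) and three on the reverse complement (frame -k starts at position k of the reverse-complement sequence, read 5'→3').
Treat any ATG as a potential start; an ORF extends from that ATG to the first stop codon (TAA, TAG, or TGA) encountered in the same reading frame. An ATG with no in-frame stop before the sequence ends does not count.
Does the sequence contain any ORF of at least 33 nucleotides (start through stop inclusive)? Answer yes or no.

Reverse complement (5'→3'): GATTTATGGACAGTGGCAAGAATGGCATGTAATGGTCAAACCATCCCATGCATTAAGGAATCT
Frame +1: AGA TTC CTT AAT GCA TGG GAT GGT TTG ACC ATT ACA TGC CAT TCT TGC CAC TGT CCA TAA ATC — no ATG→stop ORF.
Frame +2: GAT TCC TTA ATG CAT GGG ATG GTT TGA CCA TTA CAT GCC ATT CTT GCC ACT GTC CAT AAA — ATG at 11, stop TGA at 26 → 18 nt; ATG at 20, stop TGA at 26 → 9 nt.
Frame +3: ATT CCT TAA TGC ATG GGA TGG TTT GAC CAT TAC ATG CCA TTC TTG CCA CTG TCC ATA AAT — no ATG→stop ORF.
Frame -1: GAT TTA TGG ACA GTG GCA AGA ATG GCA TGT AAT GGT CAA ACC ATC CCA TGC ATT AAG GAA TCT — no ATG→stop ORF.
Frame -2: ATT TAT GGA CAG TGG CAA GAA TGG CAT GTA ATG GTC AAA CCA TCC CAT GCA TTA AGG AAT — no ATG→stop ORF.
Frame -3: TTT ATG GAC AGT GGC AAG AAT GGC ATG TAA TGG TCA AAC CAT CCC ATG CAT TAA GGA ATC — ATG at 6, stop TAA at 30 → 27 nt; ATG at 27, stop TAA at 30 → 6 nt; ATG at 48, stop TAA at 54 → 9 nt.
Largest ORF found is 27 nucleotides < 33, so no.

no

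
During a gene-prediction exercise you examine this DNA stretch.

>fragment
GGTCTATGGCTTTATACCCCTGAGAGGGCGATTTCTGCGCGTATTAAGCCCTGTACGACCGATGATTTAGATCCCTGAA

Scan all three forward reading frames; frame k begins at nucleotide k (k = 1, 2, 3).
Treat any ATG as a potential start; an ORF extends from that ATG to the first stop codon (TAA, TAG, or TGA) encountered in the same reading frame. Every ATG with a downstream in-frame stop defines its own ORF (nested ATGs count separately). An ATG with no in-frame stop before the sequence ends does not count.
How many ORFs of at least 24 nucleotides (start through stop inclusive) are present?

Frame 1: GGT CTA TGG CTT TAT ACC CCT GAG AGG GCG ATT TCT GCG CGT ATT AAG CCC TGT ACG ACC GAT GAT TTA GAT CCC TGA — no ATG→stop ORF.
Frame 2: GTC TAT GGC TTT ATA CCC CTG AGA GGG CGA TTT CTG CGC GTA TTA AGC CCT GTA CGA CCG ATG ATT TAG ATC CCT GAA — ATG at 62, stop TAG at 68 → 9 nt.
Frame 3: TCT ATG GCT TTA TAC CCC TGA GAG GGC GAT TTC TGC GCG TAT TAA GCC CTG TAC GAC CGA TGA TTT AGA TCC CTG — ATG at 6, stop TGA at 21 → 18 nt.
No ORF reaches 24 nucleotides. Count = 0.

0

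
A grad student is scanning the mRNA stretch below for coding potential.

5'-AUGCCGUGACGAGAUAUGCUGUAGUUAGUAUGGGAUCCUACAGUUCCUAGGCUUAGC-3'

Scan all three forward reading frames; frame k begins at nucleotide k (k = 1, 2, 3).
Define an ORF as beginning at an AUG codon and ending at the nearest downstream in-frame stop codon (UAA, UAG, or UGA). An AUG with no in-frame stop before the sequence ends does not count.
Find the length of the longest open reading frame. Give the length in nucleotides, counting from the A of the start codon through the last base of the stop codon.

Frame 1: AUG CCG UGA CGA GAU AUG CUG UAG UUA GUA UGG GAU CCU ACA GUU CCU AGG CUU AGC — AUG at 1, stop UGA at 7 → 9 nt; AUG at 16, stop UAG at 22 → 9 nt.
Frame 2: UGC CGU GAC GAG AUA UGC UGU AGU UAG UAU GGG AUC CUA CAG UUC CUA GGC UUA — no AUG→stop ORF.
Frame 3: GCC GUG ACG AGA UAU GCU GUA GUU AGU AUG GGA UCC UAC AGU UCC UAG GCU UAG — AUG at 30, stop UAG at 48 → 21 nt.
Longest: frame 3, positions 30–50, 21 nt = 7 codons = 6 aa. → 21 nucleotides.

21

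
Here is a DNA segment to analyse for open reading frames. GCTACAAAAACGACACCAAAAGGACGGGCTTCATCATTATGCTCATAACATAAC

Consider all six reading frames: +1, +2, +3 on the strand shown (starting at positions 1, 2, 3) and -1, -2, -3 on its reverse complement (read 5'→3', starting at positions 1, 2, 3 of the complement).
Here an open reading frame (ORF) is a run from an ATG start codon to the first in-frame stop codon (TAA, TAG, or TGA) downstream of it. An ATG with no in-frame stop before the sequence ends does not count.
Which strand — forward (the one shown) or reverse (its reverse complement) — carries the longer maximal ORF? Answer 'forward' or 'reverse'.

reverse

Reverse complement (5'→3'): GTTATGTTATGAGCATAATGATGAAGCCCGTCCTTTTGGTGTCGTTTTTGTAGC
Frame +1: GCT ACA AAA ACG ACA CCA AAA GGA CGG GCT TCA TCA TTA TGC TCA TAA CAT AAC — no ATG→stop ORF.
Frame +2: CTA CAA AAA CGA CAC CAA AAG GAC GGG CTT CAT CAT TAT GCT CAT AAC ATA — no ATG→stop ORF.
Frame +3: TAC AAA AAC GAC ACC AAA AGG ACG GGC TTC ATC ATT ATG CTC ATA ACA TAA — ATG at 39, stop TAA at 51 → 15 nt.
Frame -1: GTT ATG TTA TGA GCA TAA TGA TGA AGC CCG TCC TTT TGG TGT CGT TTT TGT AGC — ATG at 4, stop TGA at 10 → 9 nt.
Frame -2: TTA TGT TAT GAG CAT AAT GAT GAA GCC CGT CCT TTT GGT GTC GTT TTT GTA — no ATG→stop ORF.
Frame -3: TAT GTT ATG AGC ATA ATG ATG AAG CCC GTC CTT TTG GTG TCG TTT TTG TAG — ATG at 9, stop TAG at 51 → 45 nt; ATG at 18, stop TAG at 51 → 36 nt; ATG at 21, stop TAG at 51 → 33 nt.
Forward-strand max 15 nt; reverse-strand max 45 nt. The reverse strand has the longer ORF.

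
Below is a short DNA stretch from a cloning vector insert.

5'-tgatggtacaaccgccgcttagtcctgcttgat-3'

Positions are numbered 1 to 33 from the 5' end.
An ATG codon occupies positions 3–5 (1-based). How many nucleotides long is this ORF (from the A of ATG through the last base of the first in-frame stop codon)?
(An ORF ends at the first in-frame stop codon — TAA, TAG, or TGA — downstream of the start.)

30

Codons from position 3: ATG (3–5), GTA (6–8), CAA (9–11), CCG (12–14), CCG (15–17), CTT (18–20), AGT (21–23), CCT (24–26), GCT (27–29), TGA (30–32).
TGA is the first in-frame stop; ORF spans 3–32, 30 nucleotides.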